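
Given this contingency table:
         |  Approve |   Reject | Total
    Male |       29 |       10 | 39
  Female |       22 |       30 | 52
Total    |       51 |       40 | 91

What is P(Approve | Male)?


P(Approve | Male) = 29/(29+10) = 29/39

P(Approve|Male) = 29/39 ≈ 74.36%


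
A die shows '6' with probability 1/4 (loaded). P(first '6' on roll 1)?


Geometric: P(X=1) = (1-p)^(k-1)×p = (3/4)^0×1/4 = 1/4

P(X=1) = 1/4 ≈ 25.00%


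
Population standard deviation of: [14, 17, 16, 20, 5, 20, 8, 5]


Mean = 105/8
  (14-105/8)²=49/64
  (17-105/8)²=961/64
  (16-105/8)²=529/64
  (20-105/8)²=3025/64
  (5-105/8)²=4225/64
  (20-105/8)²=3025/64
  (8-105/8)²=1681/64
  (5-105/8)²=4225/64
Σ(x-μ)² = 2215/8
σ² = (2215/8)/8 = 2215/64

σ = √(2215/64) ≈ 5.8830


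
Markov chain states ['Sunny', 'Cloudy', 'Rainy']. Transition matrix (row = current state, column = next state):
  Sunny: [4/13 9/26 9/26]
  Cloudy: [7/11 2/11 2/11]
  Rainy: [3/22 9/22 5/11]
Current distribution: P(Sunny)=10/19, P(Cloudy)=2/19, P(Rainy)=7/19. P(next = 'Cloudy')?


P(next=Cloudy) = Σᵢ P(now=i)×P(i→Cloudy)
= 10/19×9/26 + 2/19×2/11 + 7/19×9/22
= 45/247 + 4/209 + 63/418 = 1913/5434

P = 1913/5434 ≈ 0.3520


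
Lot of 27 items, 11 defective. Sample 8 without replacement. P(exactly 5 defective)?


Hypergeometric: C(11,5)×C(16,3)/C(27,8)
= 462×560/2220075 = 1568/13455

P(X=5) = 1568/13455 ≈ 11.65%


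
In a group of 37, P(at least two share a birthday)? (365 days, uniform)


P(all different) = Π(365-i)/365 for i=0..36
= 0.151266
P(match) = 1 - 0.151266 = 0.848734

P ≈ 0.8487 ≈ 84.87%


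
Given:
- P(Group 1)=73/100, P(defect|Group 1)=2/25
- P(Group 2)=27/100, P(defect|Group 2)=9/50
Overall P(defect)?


P(B) = Σ P(B|Aᵢ)×P(Aᵢ)
  2/25×73/100 = 73/1250
  9/50×27/100 = 243/5000
Sum = 107/1000

P(defect) = 107/1000 ≈ 10.70%


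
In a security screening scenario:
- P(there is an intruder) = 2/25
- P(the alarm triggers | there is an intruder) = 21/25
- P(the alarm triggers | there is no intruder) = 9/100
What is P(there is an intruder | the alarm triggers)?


Using Bayes' theorem:
P(A|B) = P(B|A)·P(A) / P(B)

P(the alarm triggers) = 21/25 × 2/25 + 9/100 × 23/25
= 42/625 + 207/2500 = 3/20

P(there is an intruder|the alarm triggers) = (42/625) / (3/20) = 56/125

P(there is an intruder|the alarm triggers) = 56/125 ≈ 44.80%


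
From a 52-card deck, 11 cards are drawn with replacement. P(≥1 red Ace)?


P(not a red Ace) = 50/52 = 25/26
P(none in 11 draws) = (25/26)^11 = 2384185791015625/3670344486987776
P(≥1 red Ace) = 1 - 2384185791015625/3670344486987776 = 1286158695972151/3670344486987776

P = 1286158695972151/3670344486987776 ≈ 35.04%


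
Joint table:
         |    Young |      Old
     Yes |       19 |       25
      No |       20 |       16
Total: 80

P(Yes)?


P(Yes) = (19+25)/80 = 44/80 = 11/20

P(Yes) = 11/20 ≈ 55.00%


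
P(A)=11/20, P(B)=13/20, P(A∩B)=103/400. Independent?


P(A)×P(B) = 143/400
P(A∩B) = 103/400
Not equal → NOT independent

No, not independent


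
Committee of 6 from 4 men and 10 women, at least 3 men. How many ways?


Count by #men:
  3M,3W: C(4,3)×C(10,3)=480
  4M,2W: C(4,4)×C(10,2)=45
Total = 525

525


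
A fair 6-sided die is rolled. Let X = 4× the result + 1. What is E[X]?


E[die] = (1+6)/2 = 7/2
E[X] = 4×7/2 + 1 = 15

E[X] = 15


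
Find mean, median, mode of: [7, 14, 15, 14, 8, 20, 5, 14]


Sorted: [5, 7, 8, 14, 14, 14, 15, 20]
Mean = 97/8
Median = 14
Freq: {7: 1, 14: 3, 15: 1, 8: 1, 20: 1, 5: 1}
Mode: [14]

Mean=97/8, Median=14, Mode=14


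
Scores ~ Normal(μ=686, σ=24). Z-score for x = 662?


z = (x - μ)/σ = (662 - 686)/24 = -1.0

z = -1.0


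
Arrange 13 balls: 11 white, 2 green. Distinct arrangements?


13!/(11!×2!) = 78

78


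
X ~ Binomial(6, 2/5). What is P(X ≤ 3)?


P(X ≤ 3) = Σ P(X=i) for i=0..3
P(X=0) = 729/15625
P(X=1) = 2916/15625
P(X=2) = 972/3125
P(X=3) = 864/3125
Sum = 513/625

P(X ≤ 3) = 513/625 ≈ 82.08%


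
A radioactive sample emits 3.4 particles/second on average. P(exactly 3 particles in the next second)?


Poisson(λ=3.4): P(X=3) = e^(-λ)×λ^k/k!
= e^(-3.4) × 3.4^3 / 3!
≈ 0.03337326996 × 39.304 / 6 ≈ 0.218617

P(X=3) ≈ 0.218617 ≈ 21.86%


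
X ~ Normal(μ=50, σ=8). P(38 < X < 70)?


z₁=(38-50)/8=-1.5, z₂=(70-50)/8=2.5
P = Φ(2.5) - Φ(-1.5) = 0.993790 - 0.066807 = 0.926983 ≈ 0.9270

P(38 < X < 70) ≈ 0.9270


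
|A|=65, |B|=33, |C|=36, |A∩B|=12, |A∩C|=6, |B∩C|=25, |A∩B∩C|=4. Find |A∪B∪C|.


|A∪B∪C| = 65+33+36-12-6-25+4 = 95

|A∪B∪C| = 95


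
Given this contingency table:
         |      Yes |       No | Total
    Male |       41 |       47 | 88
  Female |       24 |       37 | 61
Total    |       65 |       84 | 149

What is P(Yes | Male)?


P(Yes | Male) = 41/(41+47) = 41/88

P(Yes|Male) = 41/88 ≈ 46.59%


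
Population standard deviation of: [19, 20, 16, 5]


Mean = 60/4 = 15
  (19-15)²=16
  (20-15)²=25
  (16-15)²=1
  (5-15)²=100
Σ(x-μ)² = 142
σ² = 142/4 = 71/2

σ = √(71/2) ≈ 5.9582


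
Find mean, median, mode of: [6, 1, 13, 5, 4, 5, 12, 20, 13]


Sorted: [1, 4, 5, 5, 6, 12, 13, 13, 20]
Mean = 79/9
Median = 6
Freq: {6: 1, 1: 1, 13: 2, 5: 2, 4: 1, 12: 1, 20: 1}
Mode: [5, 13]

Mean=79/9, Median=6, Mode=[5, 13]


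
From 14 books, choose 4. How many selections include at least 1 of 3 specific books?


Complement: C(14,4) - C(11,4) = 1001 - 330 = 671

671


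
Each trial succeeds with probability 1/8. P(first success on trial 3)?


Geometric: P(X=3) = (1-p)^(k-1)×p = (7/8)^2×1/8 = 49/512

P(X=3) = 49/512 ≈ 9.57%


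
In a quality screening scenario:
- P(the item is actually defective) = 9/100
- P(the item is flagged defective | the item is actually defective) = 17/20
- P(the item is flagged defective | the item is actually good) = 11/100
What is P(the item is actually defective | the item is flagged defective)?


Using Bayes' theorem:
P(A|B) = P(B|A)·P(A) / P(B)

P(the item is flagged defective) = 17/20 × 9/100 + 11/100 × 91/100
= 153/2000 + 1001/10000 = 883/5000

P(the item is actually defective|the item is flagged defective) = (153/2000) / (883/5000) = 765/1766

P(the item is actually defective|the item is flagged defective) = 765/1766 ≈ 43.32%


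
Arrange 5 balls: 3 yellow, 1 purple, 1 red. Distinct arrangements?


5!/(3!×1!×1!) = 20

20


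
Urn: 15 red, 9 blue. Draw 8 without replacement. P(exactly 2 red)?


Hypergeometric: C(15,2)×C(9,6)/C(24,8)
= 105×84/735471 = 980/81719

P(X=2) = 980/81719 ≈ 1.20%


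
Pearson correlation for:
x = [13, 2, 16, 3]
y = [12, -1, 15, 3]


n=4, Σx=34, Σy=29, Σxy=403, Σx²=438, Σy²=379
r = (4×403 - 34×29)/√((4×438 - 34²)(4×379 - 29²))
= 626/√(596×675) = 626/√402300 ≈ 626/634.2712 ≈ 0.9870

r ≈ 0.9870


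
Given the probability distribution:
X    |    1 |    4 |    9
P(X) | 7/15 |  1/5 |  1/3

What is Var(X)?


E[X] = 64/15
E[X²] = 92/3
Var(X) = E[X²] - (E[X])² = 92/3 - 4096/225 = 2804/225

Var(X) = 2804/225 ≈ 12.4622


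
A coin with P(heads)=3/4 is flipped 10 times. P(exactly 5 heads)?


Binomial: P(X=5) = C(10,5)×p^5×(1-p)^5
= 252 × 243/1024 × 1/1024 = 15309/262144

P(X=5) = 15309/262144 ≈ 5.84%


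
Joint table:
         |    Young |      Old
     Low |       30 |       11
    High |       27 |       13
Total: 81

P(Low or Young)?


P(Low∨Young) = P(Low) + P(Young) - P(Low∧Young)
= (41 + 57 - 30)/81 = 68/81

P = 68/81 ≈ 83.95%


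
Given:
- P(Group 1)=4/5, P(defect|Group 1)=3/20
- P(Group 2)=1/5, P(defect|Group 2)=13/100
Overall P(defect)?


P(B) = Σ P(B|Aᵢ)×P(Aᵢ)
  3/20×4/5 = 3/25
  13/100×1/5 = 13/500
Sum = 73/500

P(defect) = 73/500 ≈ 14.60%


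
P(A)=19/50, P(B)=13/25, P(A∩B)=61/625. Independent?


P(A)×P(B) = 247/1250
P(A∩B) = 61/625
Not equal → NOT independent

No, not independent


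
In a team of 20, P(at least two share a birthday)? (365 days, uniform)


P(all different) = Π(365-i)/365 for i=0..19
= 0.588562
P(match) = 1 - 0.588562 = 0.411438

P ≈ 0.4114 ≈ 41.14%


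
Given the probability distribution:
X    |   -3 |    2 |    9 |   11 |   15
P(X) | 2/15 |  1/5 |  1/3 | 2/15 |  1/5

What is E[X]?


E[X] = Σ x·P(X=x)
= (-3)×(2/15) + (2)×(1/5) + (9)×(1/3) + (11)×(2/15) + (15)×(1/5)
= 112/15

E[X] = 112/15


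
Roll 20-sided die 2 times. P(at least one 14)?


P(no 14)^2 = (19/20)^2 = 361/400
P(≥1) = 1 - 361/400 = 39/400

P = 39/400 ≈ 9.75%


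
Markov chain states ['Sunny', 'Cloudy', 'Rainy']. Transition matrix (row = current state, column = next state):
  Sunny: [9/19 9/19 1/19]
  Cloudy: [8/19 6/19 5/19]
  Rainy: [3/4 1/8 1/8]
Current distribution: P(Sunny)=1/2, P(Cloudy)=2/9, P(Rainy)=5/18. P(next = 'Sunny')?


P(next=Sunny) = Σᵢ P(now=i)×P(i→Sunny)
= 1/2×9/19 + 2/9×8/19 + 5/18×3/4
= 9/38 + 16/171 + 5/24 = 737/1368

P = 737/1368 ≈ 0.5387


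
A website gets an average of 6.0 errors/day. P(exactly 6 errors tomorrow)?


Poisson(λ=6.0): P(X=6) = e^(-λ)×λ^k/k!
= e^(-6.0) × 6.0^6 / 6!
≈ 0.002478752177 × 46656 / 720 ≈ 0.160623

P(X=6) ≈ 0.160623 ≈ 16.06%


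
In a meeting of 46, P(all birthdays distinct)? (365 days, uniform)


P(all different) = Π(365-i)/365 for i=0..45
= (365/365)×(364/365)×...×(320/365)
= 0.051747

P ≈ 0.0517 ≈ 5.17%


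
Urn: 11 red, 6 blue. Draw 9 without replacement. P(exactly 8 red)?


Hypergeometric: C(11,8)×C(6,1)/C(17,9)
= 165×6/24310 = 9/221

P(X=8) = 9/221 ≈ 4.07%


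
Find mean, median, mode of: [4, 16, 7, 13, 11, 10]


Sorted: [4, 7, 10, 11, 13, 16]
Mean = 61/6
Median = 21/2
Freq: {4: 1, 16: 1, 7: 1, 13: 1, 11: 1, 10: 1}
Mode: No mode

Mean=61/6, Median=21/2, Mode=No mode


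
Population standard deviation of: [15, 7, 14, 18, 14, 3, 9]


Mean = 80/7
  (15-80/7)²=625/49
  (7-80/7)²=961/49
  (14-80/7)²=324/49
  (18-80/7)²=2116/49
  (14-80/7)²=324/49
  (3-80/7)²=3481/49
  (9-80/7)²=289/49
Σ(x-μ)² = 1160/7
σ² = (1160/7)/7 = 1160/49

σ = √(1160/49) ≈ 4.8655


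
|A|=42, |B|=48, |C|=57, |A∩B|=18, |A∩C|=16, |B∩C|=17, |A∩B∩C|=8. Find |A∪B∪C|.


|A∪B∪C| = 42+48+57-18-16-17+8 = 104

|A∪B∪C| = 104


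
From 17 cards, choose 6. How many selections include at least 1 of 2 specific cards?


Complement: C(17,6) - C(15,6) = 12376 - 5005 = 7371

7371


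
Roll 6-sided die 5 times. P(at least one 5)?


P(no 5)^5 = (5/6)^5 = 3125/7776
P(≥1) = 1 - 3125/7776 = 4651/7776

P = 4651/7776 ≈ 59.81%


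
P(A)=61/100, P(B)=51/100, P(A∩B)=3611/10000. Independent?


P(A)×P(B) = 3111/10000
P(A∩B) = 3611/10000
Not equal → NOT independent

No, not independent


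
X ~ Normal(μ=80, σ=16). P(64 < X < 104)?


z₁=(64-80)/16=-1.0, z₂=(104-80)/16=1.5
P = Φ(1.5) - Φ(-1.0) = 0.933193 - 0.158655 = 0.774538 ≈ 0.7745

P(64 < X < 104) ≈ 0.7745


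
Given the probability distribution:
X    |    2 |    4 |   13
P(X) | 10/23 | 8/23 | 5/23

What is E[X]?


E[X] = Σ x·P(X=x)
= (2)×(10/23) + (4)×(8/23) + (13)×(5/23)
= 117/23

E[X] = 117/23


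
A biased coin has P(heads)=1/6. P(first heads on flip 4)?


Geometric: P(X=4) = (1-p)^(k-1)×p = (5/6)^3×1/6 = 125/1296

P(X=4) = 125/1296 ≈ 9.65%


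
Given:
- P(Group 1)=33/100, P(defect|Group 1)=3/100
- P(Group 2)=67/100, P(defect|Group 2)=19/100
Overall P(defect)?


P(B) = Σ P(B|Aᵢ)×P(Aᵢ)
  3/100×33/100 = 99/10000
  19/100×67/100 = 1273/10000
Sum = 343/2500

P(defect) = 343/2500 ≈ 13.72%


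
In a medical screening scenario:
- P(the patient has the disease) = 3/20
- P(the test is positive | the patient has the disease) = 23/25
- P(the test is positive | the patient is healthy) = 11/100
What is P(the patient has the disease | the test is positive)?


Using Bayes' theorem:
P(A|B) = P(B|A)·P(A) / P(B)

P(the test is positive) = 23/25 × 3/20 + 11/100 × 17/20
= 69/500 + 187/2000 = 463/2000

P(the patient has the disease|the test is positive) = (69/500) / (463/2000) = 276/463

P(the patient has the disease|the test is positive) = 276/463 ≈ 59.61%


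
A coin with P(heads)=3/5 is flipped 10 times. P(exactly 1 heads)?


Binomial: P(X=1) = C(10,1)×p^1×(1-p)^9
= 10 × 3/5 × 512/1953125 = 3072/1953125

P(X=1) = 3072/1953125 ≈ 0.16%


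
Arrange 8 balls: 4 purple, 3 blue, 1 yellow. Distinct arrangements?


8!/(4!×3!×1!) = 280

280


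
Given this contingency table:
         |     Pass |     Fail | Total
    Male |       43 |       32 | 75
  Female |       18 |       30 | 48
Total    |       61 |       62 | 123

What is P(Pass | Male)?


P(Pass | Male) = 43/(43+32) = 43/75

P(Pass|Male) = 43/75 ≈ 57.33%


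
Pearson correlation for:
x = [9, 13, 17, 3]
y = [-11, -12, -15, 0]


n=4, Σx=42, Σy=-38, Σxy=-510, Σx²=548, Σy²=490
r = (4×(-510) - 42×(-38))/√((4×548 - 42²)(4×490 - (-38)²))
= -444/√(428×516) = -444/√220848 ≈ -444/469.9447 ≈ -0.9448

r ≈ -0.9448


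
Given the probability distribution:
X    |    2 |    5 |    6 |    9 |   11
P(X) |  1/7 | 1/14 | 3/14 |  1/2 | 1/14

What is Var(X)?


E[X] = 101/14
E[X²] = 829/14
Var(X) = E[X²] - (E[X])² = 829/14 - 10201/196 = 1405/196

Var(X) = 1405/196 ≈ 7.1684


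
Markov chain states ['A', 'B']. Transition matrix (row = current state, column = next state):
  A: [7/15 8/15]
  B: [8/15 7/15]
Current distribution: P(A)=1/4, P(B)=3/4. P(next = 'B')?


P(next=B) = Σᵢ P(now=i)×P(i→B)
= 1/4×8/15 + 3/4×7/15
= 2/15 + 7/20 = 29/60

P = 29/60 ≈ 0.4833


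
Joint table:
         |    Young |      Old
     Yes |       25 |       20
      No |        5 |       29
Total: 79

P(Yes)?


P(Yes) = (25+20)/79 = 45/79

P(Yes) = 45/79 ≈ 56.96%


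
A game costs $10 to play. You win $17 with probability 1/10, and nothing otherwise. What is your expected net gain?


E[gain] = (17-10)×1/10 + (-10)×9/10
= 7/10 - 9 = -83/10

Expected net gain = $-83/10 ≈ $-8.30


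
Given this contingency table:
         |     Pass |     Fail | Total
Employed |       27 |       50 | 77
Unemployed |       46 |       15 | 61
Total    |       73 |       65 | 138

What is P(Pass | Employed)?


P(Pass | Employed) = 27/(27+50) = 27/77

P(Pass|Employed) = 27/77 ≈ 35.06%


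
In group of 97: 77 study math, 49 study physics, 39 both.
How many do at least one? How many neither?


|A∪B| = 77+49-39 = 87
Neither = 97-87 = 10

At least one: 87; Neither: 10


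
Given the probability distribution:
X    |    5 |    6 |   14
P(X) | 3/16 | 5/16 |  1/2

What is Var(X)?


E[X] = 157/16
E[X²] = 1823/16
Var(X) = E[X²] - (E[X])² = 1823/16 - 24649/256 = 4519/256

Var(X) = 4519/256 ≈ 17.6523


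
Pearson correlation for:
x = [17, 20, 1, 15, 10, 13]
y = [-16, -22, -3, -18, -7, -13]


n=6, Σx=76, Σy=-79, Σxy=-1224, Σx²=1184, Σy²=1291
r = (6×(-1224) - 76×(-79))/√((6×1184 - 76²)(6×1291 - (-79)²))
= -1340/√(1328×1505) = -1340/√1998640 ≈ -1340/1413.7326 ≈ -0.9478

r ≈ -0.9478


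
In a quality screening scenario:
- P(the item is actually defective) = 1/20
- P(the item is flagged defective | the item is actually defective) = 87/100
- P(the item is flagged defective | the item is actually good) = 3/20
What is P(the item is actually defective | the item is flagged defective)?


Using Bayes' theorem:
P(A|B) = P(B|A)·P(A) / P(B)

P(the item is flagged defective) = 87/100 × 1/20 + 3/20 × 19/20
= 87/2000 + 57/400 = 93/500

P(the item is actually defective|the item is flagged defective) = (87/2000) / (93/500) = 29/124

P(the item is actually defective|the item is flagged defective) = 29/124 ≈ 23.39%


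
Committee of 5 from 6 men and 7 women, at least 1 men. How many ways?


Count by #men:
  1M,4W: C(6,1)×C(7,4)=210
  2M,3W: C(6,2)×C(7,3)=525
  3M,2W: C(6,3)×C(7,2)=420
  4M,1W: C(6,4)×C(7,1)=105
  5M,0W: C(6,5)×C(7,0)=6
Total = 1266

1266


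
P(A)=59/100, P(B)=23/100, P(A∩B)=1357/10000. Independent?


P(A)×P(B) = 1357/10000
P(A∩B) = 1357/10000
Equal ✓ → Independent

Yes, independent


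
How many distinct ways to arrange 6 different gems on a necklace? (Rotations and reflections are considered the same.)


Free circular arrangements: rotations and reflections both identified.
(n-1)!/2 = 5!/2 = 120/2 = 60

60


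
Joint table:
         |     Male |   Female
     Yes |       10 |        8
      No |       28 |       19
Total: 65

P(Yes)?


P(Yes) = (10+8)/65 = 18/65

P(Yes) = 18/65 ≈ 27.69%


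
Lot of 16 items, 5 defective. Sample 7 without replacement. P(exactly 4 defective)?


Hypergeometric: C(5,4)×C(11,3)/C(16,7)
= 5×165/11440 = 15/208

P(X=4) = 15/208 ≈ 7.21%


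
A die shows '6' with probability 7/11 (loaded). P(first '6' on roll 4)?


Geometric: P(X=4) = (1-p)^(k-1)×p = (4/11)^3×7/11 = 448/14641

P(X=4) = 448/14641 ≈ 3.06%


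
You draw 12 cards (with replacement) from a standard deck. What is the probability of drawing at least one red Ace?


P(not a red Ace) = 50/52 = 25/26
P(none in 12 draws) = (25/26)^12 = 59604644775390625/95428956661682176
P(≥1 red Ace) = 1 - 59604644775390625/95428956661682176 = 35824311886291551/95428956661682176

P = 35824311886291551/95428956661682176 ≈ 37.54%


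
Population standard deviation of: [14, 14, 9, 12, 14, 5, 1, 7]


Mean = 76/8 = 19/2
  (14-19/2)²=81/4
  (14-19/2)²=81/4
  (9-19/2)²=1/4
  (12-19/2)²=25/4
  (14-19/2)²=81/4
  (5-19/2)²=81/4
  (1-19/2)²=289/4
  (7-19/2)²=25/4
Σ(x-μ)² = 166
σ² = 166/8 = 83/4

σ = √(83/4) ≈ 4.5552


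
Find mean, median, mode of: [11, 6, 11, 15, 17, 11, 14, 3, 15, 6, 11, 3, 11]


Sorted: [3, 3, 6, 6, 11, 11, 11, 11, 11, 14, 15, 15, 17]
Mean = 134/13
Median = 11
Freq: {11: 5, 6: 2, 15: 2, 17: 1, 14: 1, 3: 2}
Mode: [11]

Mean=134/13, Median=11, Mode=11


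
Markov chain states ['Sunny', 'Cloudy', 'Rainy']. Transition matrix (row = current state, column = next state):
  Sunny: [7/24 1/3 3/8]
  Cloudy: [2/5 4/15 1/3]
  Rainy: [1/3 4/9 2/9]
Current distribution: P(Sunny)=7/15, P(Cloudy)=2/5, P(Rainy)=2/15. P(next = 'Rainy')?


P(next=Rainy) = Σᵢ P(now=i)×P(i→Rainy)
= 7/15×3/8 + 2/5×1/3 + 2/15×2/9
= 7/40 + 2/15 + 4/135 = 73/216

P = 73/216 ≈ 0.3380


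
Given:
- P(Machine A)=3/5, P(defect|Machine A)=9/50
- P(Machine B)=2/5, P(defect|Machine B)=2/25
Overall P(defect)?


P(B) = Σ P(B|Aᵢ)×P(Aᵢ)
  9/50×3/5 = 27/250
  2/25×2/5 = 4/125
Sum = 7/50

P(defect) = 7/50 ≈ 14.00%


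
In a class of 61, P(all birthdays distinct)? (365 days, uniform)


P(all different) = Π(365-i)/365 for i=0..60
= (365/365)×(364/365)×...×(305/365)
= 0.004911

P ≈ 0.0049 ≈ 0.49%


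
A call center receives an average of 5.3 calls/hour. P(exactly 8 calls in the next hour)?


Poisson(λ=5.3): P(X=8) = e^(-λ)×λ^k/k!
= e^(-5.3) × 5.3^8 / 8!
≈ 0.004991593907 × 622596.904114 / 40320 ≈ 0.077077

P(X=8) ≈ 0.077077 ≈ 7.71%


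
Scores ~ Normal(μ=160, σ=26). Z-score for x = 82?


z = (x - μ)/σ = (82 - 160)/26 = -3.0

z = -3.0


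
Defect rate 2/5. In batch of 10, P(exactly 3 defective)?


Binomial: P(X=3) = C(10,3)×p^3×(1-p)^7
= 120 × 8/125 × 2187/78125 = 419904/1953125

P(X=3) = 419904/1953125 ≈ 21.50%


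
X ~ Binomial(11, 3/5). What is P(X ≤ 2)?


P(X ≤ 2) = Σ P(X=i) for i=0..2
P(X=0) = 2048/48828125
P(X=1) = 33792/48828125
P(X=2) = 50688/9765625
Sum = 57856/9765625

P(X ≤ 2) = 57856/9765625 ≈ 0.59%


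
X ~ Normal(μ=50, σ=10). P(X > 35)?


z = (35-50)/10 = -1.5
P(X > 35) = 1 - P(Z ≤ -1.5) = 1 - 0.0668 = 0.9332

P(X > 35) ≈ 0.9332


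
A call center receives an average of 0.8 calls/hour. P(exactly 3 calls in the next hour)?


Poisson(λ=0.8): P(X=3) = e^(-λ)×λ^k/k!
= e^(-0.8) × 0.8^3 / 3!
≈ 0.4493289641 × 0.512 / 6 ≈ 0.038343

P(X=3) ≈ 0.038343 ≈ 3.83%


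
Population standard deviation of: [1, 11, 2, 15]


Mean = 29/4
  (1-29/4)²=625/16
  (11-29/4)²=225/16
  (2-29/4)²=441/16
  (15-29/4)²=961/16
Σ(x-μ)² = 563/4
σ² = (563/4)/4 = 563/16

σ = √(563/16) ≈ 5.9319


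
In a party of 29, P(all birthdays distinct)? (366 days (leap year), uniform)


P(all different) = Π(366-i)/366 for i=0..28
= (366/366)×(365/366)×...×(338/366)
= 0.320056

P ≈ 0.3201 ≈ 32.01%


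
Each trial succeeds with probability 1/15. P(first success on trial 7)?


Geometric: P(X=7) = (1-p)^(k-1)×p = (14/15)^6×1/15 = 7529536/170859375

P(X=7) = 7529536/170859375 ≈ 4.41%


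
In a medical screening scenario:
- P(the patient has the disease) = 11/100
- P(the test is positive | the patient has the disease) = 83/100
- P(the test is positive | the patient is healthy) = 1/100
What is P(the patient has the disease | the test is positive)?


Using Bayes' theorem:
P(A|B) = P(B|A)·P(A) / P(B)

P(the test is positive) = 83/100 × 11/100 + 1/100 × 89/100
= 913/10000 + 89/10000 = 501/5000

P(the patient has the disease|the test is positive) = (913/10000) / (501/5000) = 913/1002

P(the patient has the disease|the test is positive) = 913/1002 ≈ 91.12%


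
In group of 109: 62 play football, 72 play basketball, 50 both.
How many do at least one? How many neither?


|A∪B| = 62+72-50 = 84
Neither = 109-84 = 25

At least one: 84; Neither: 25


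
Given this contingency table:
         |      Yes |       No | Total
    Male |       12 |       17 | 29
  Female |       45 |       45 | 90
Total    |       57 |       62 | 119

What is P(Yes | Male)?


P(Yes | Male) = 12/(12+17) = 12/29

P(Yes|Male) = 12/29 ≈ 41.38%


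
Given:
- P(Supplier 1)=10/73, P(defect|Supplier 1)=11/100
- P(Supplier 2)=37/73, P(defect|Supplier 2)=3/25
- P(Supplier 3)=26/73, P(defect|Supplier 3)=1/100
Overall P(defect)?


P(B) = Σ P(B|Aᵢ)×P(Aᵢ)
  11/100×10/73 = 11/730
  3/25×37/73 = 111/1825
  1/100×26/73 = 13/3650
Sum = 29/365

P(defect) = 29/365 ≈ 7.95%


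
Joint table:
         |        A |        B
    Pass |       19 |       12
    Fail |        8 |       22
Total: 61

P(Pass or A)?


P(Pass∨A) = P(Pass) + P(A) - P(Pass∧A)
= (31 + 27 - 19)/61 = 39/61

P = 39/61 ≈ 63.93%


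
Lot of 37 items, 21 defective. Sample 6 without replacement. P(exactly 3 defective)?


Hypergeometric: C(21,3)×C(16,3)/C(37,6)
= 1330×560/2324784 = 6650/20757

P(X=3) = 6650/20757 ≈ 32.04%


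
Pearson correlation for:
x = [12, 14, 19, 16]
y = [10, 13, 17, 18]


n=4, Σx=61, Σy=58, Σxy=913, Σx²=957, Σy²=882
r = (4×913 - 61×58)/√((4×957 - 61²)(4×882 - 58²))
= 114/√(107×164) = 114/√17548 ≈ 114/132.4689 ≈ 0.8606

r ≈ 0.8606


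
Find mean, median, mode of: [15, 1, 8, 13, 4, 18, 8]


Sorted: [1, 4, 8, 8, 13, 15, 18]
Mean = 67/7
Median = 8
Freq: {15: 1, 1: 1, 8: 2, 13: 1, 4: 1, 18: 1}
Mode: [8]

Mean=67/7, Median=8, Mode=8


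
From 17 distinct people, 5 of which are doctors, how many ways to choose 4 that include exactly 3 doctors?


Choose 3 of the 5 doctors and 1 of the other 12 people:
C(5,3)×C(12,1) = 10×12 = 120

120


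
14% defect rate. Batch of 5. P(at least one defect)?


P(all good) = (43/50)^5 = 147008443/312500000
P(≥1 defect) = 165491557/312500000

P = 165491557/312500000 ≈ 52.96%


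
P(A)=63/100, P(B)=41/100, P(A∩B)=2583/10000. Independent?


P(A)×P(B) = 2583/10000
P(A∩B) = 2583/10000
Equal ✓ → Independent

Yes, independent


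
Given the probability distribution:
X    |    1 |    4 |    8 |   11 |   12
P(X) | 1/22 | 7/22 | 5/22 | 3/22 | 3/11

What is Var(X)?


E[X] = 87/11
E[X²] = 830/11
Var(X) = E[X²] - (E[X])² = 830/11 - 7569/121 = 1561/121

Var(X) = 1561/121 ≈ 12.9008


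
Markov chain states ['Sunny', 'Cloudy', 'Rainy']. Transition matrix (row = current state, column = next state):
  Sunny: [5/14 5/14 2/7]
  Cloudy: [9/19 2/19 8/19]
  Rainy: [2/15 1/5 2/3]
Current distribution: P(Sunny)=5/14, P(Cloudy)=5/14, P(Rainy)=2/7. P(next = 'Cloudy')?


P(next=Cloudy) = Σᵢ P(now=i)×P(i→Cloudy)
= 5/14×5/14 + 5/14×2/19 + 2/7×1/5
= 25/196 + 5/133 + 2/35 = 4139/18620

P = 4139/18620 ≈ 0.2223


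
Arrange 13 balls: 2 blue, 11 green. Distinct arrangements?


13!/(2!×11!) = 78

78


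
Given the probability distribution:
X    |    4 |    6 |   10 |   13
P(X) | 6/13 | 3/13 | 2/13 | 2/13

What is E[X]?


E[X] = Σ x·P(X=x)
= (4)×(6/13) + (6)×(3/13) + (10)×(2/13) + (13)×(2/13)
= 88/13

E[X] = 88/13


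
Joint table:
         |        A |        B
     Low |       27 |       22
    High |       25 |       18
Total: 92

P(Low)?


P(Low) = (27+22)/92 = 49/92

P(Low) = 49/92 ≈ 53.26%


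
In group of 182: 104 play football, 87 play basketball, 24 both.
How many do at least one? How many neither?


|A∪B| = 104+87-24 = 167
Neither = 182-167 = 15

At least one: 167; Neither: 15


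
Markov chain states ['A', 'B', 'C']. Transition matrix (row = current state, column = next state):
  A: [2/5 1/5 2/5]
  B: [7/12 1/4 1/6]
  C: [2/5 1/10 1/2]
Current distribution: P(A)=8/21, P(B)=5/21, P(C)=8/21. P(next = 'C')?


P(next=C) = Σᵢ P(now=i)×P(i→C)
= 8/21×2/5 + 5/21×1/6 + 8/21×1/2
= 16/105 + 5/126 + 4/21 = 241/630

P = 241/630 ≈ 0.3825


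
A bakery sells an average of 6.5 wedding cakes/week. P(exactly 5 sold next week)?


Poisson(λ=6.5): P(X=5) = e^(-λ)×λ^k/k!
= e^(-6.5) × 6.5^5 / 5!
≈ 0.001503439193 × 11602.90625 / 120 ≈ 0.145369

P(X=5) ≈ 0.145369 ≈ 14.54%


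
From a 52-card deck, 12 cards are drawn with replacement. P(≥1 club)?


P(not a club) = 39/52 = 3/4
P(none in 12 draws) = (3/4)^12 = 531441/16777216
P(≥1 club) = 1 - 531441/16777216 = 16245775/16777216

P = 16245775/16777216 ≈ 96.83%


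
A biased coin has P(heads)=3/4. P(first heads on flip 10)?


Geometric: P(X=10) = (1-p)^(k-1)×p = (1/4)^9×3/4 = 3/1048576

P(X=10) = 3/1048576 ≈ 0.00%


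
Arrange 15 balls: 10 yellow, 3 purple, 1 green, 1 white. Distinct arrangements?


15!/(10!×3!×1!×1!) = 60060

60060


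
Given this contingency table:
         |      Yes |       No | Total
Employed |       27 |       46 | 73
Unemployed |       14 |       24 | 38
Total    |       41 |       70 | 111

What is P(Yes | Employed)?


P(Yes | Employed) = 27/(27+46) = 27/73

P(Yes|Employed) = 27/73 ≈ 36.99%


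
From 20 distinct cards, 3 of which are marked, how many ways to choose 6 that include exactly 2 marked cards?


Choose 2 of the 3 marked cards and 4 of the other 17 cards:
C(3,2)×C(17,4) = 3×2380 = 7140

7140


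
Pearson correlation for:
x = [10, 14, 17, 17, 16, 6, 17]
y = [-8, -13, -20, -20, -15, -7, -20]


n=7, Σx=97, Σy=-103, Σxy=-1564, Σx²=1455, Σy²=1707
r = (7×(-1564) - 97×(-103))/√((7×1455 - 97²)(7×1707 - (-103)²))
= -957/√(776×1340) = -957/√1039840 ≈ -957/1019.7255 ≈ -0.9385

r ≈ -0.9385


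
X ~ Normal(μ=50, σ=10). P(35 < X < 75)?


z₁=(35-50)/10=-1.5, z₂=(75-50)/10=2.5
P = Φ(2.5) - Φ(-1.5) = 0.993790 - 0.066807 = 0.926983 ≈ 0.9270

P(35 < X < 75) ≈ 0.9270


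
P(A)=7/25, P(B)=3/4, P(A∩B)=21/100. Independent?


P(A)×P(B) = 21/100
P(A∩B) = 21/100
Equal ✓ → Independent

Yes, independent


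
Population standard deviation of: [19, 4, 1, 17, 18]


Mean = 59/5
  (19-59/5)²=1296/25
  (4-59/5)²=1521/25
  (1-59/5)²=2916/25
  (17-59/5)²=676/25
  (18-59/5)²=961/25
Σ(x-μ)² = 1474/5
σ² = (1474/5)/5 = 1474/25

σ = √(1474/25) ≈ 7.6785


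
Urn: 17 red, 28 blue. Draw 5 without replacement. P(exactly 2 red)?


Hypergeometric: C(17,2)×C(28,3)/C(45,5)
= 136×3276/1221759 = 7072/19393

P(X=2) = 7072/19393 ≈ 36.47%


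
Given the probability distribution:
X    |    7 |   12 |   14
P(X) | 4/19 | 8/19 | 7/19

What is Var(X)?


E[X] = 222/19
E[X²] = 2720/19
Var(X) = E[X²] - (E[X])² = 2720/19 - 49284/361 = 2396/361

Var(X) = 2396/361 ≈ 6.6371


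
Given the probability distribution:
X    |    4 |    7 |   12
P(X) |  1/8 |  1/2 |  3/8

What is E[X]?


E[X] = Σ x·P(X=x)
= (4)×(1/8) + (7)×(1/2) + (12)×(3/8)
= 17/2

E[X] = 17/2


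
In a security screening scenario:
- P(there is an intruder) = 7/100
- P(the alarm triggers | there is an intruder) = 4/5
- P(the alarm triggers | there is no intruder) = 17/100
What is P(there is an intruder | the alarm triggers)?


Using Bayes' theorem:
P(A|B) = P(B|A)·P(A) / P(B)

P(the alarm triggers) = 4/5 × 7/100 + 17/100 × 93/100
= 7/125 + 1581/10000 = 2141/10000

P(there is an intruder|the alarm triggers) = (7/125) / (2141/10000) = 560/2141

P(there is an intruder|the alarm triggers) = 560/2141 ≈ 26.16%


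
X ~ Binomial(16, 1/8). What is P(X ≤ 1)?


P(X ≤ 1) = Σ P(X=i) for i=0..1
P(X=0) = 33232930569601/281474976710656
P(X=1) = 4747561509943/17592186044416
Sum = 109193914728689/281474976710656

P(X ≤ 1) = 109193914728689/281474976710656 ≈ 38.79%


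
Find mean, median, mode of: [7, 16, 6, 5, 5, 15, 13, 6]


Sorted: [5, 5, 6, 6, 7, 13, 15, 16]
Mean = 73/8
Median = 13/2
Freq: {7: 1, 16: 1, 6: 2, 5: 2, 15: 1, 13: 1}
Mode: [5, 6]

Mean=73/8, Median=13/2, Mode=[5, 6]


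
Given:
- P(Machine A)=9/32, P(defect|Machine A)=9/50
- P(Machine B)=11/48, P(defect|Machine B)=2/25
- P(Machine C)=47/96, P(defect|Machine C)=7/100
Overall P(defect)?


P(B) = Σ P(B|Aᵢ)×P(Aᵢ)
  9/50×9/32 = 81/1600
  2/25×11/48 = 11/600
  7/100×47/96 = 329/9600
Sum = 991/9600

P(defect) = 991/9600 ≈ 10.32%


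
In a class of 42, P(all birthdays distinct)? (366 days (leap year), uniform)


P(all different) = Π(366-i)/366 for i=0..41
= (366/366)×(365/366)×...×(325/366)
= 0.086572

P ≈ 0.0866 ≈ 8.66%


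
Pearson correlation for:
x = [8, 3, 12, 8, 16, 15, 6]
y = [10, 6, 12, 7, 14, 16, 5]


n=7, Σx=68, Σy=70, Σxy=792, Σx²=798, Σy²=806
r = (7×792 - 68×70)/√((7×798 - 68²)(7×806 - 70²))
= 784/√(962×742) = 784/√713804 ≈ 784/844.8692 ≈ 0.9280

r ≈ 0.9280


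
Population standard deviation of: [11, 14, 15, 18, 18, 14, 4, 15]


Mean = 109/8
  (11-109/8)²=441/64
  (14-109/8)²=9/64
  (15-109/8)²=121/64
  (18-109/8)²=1225/64
  (18-109/8)²=1225/64
  (14-109/8)²=9/64
  (4-109/8)²=5929/64
  (15-109/8)²=121/64
Σ(x-μ)² = 1135/8
σ² = (1135/8)/8 = 1135/64

σ = √(1135/64) ≈ 4.2112


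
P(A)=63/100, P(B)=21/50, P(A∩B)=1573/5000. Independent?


P(A)×P(B) = 1323/5000
P(A∩B) = 1573/5000
Not equal → NOT independent

No, not independent


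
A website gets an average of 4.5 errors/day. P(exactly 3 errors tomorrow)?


Poisson(λ=4.5): P(X=3) = e^(-λ)×λ^k/k!
= e^(-4.5) × 4.5^3 / 3!
≈ 0.01110899654 × 91.125 / 6 ≈ 0.168718

P(X=3) ≈ 0.168718 ≈ 16.87%


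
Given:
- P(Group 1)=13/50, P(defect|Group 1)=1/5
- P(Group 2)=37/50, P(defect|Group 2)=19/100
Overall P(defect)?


P(B) = Σ P(B|Aᵢ)×P(Aᵢ)
  1/5×13/50 = 13/250
  19/100×37/50 = 703/5000
Sum = 963/5000

P(defect) = 963/5000 ≈ 19.26%


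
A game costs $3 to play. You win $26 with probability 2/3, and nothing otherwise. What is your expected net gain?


E[gain] = (26-3)×2/3 + (-3)×1/3
= 46/3 - 1 = 43/3

Expected net gain = $43/3 ≈ $14.33


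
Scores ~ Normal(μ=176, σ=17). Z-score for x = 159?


z = (x - μ)/σ = (159 - 176)/17 = -1.0

z = -1.0


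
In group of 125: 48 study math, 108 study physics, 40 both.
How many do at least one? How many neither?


|A∪B| = 48+108-40 = 116
Neither = 125-116 = 9

At least one: 116; Neither: 9


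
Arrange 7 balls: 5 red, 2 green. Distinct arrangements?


7!/(5!×2!) = 21

21


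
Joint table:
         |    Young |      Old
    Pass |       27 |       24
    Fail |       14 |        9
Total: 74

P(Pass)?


P(Pass) = (27+24)/74 = 51/74

P(Pass) = 51/74 ≈ 68.92%


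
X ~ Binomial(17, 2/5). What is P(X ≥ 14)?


P(X ≥ 14) = Σ P(X=i) for i=14..17
P(X=14) = 60162048/152587890625
P(X=15) = 40108032/762939453125
P(X=16) = 3342336/762939453125
P(X=17) = 131072/762939453125
Sum = 68878336/152587890625

P(X ≥ 14) = 68878336/152587890625 ≈ 0.05%


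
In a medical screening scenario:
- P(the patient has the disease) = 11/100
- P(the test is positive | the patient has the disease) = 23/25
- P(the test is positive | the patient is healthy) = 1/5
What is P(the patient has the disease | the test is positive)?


Using Bayes' theorem:
P(A|B) = P(B|A)·P(A) / P(B)

P(the test is positive) = 23/25 × 11/100 + 1/5 × 89/100
= 253/2500 + 89/500 = 349/1250

P(the patient has the disease|the test is positive) = (253/2500) / (349/1250) = 253/698

P(the patient has the disease|the test is positive) = 253/698 ≈ 36.25%


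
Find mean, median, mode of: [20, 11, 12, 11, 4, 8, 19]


Sorted: [4, 8, 11, 11, 12, 19, 20]
Mean = 85/7
Median = 11
Freq: {20: 1, 11: 2, 12: 1, 4: 1, 8: 1, 19: 1}
Mode: [11]

Mean=85/7, Median=11, Mode=11


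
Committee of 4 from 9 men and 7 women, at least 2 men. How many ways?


Count by #men:
  2M,2W: C(9,2)×C(7,2)=756
  3M,1W: C(9,3)×C(7,1)=588
  4M,0W: C(9,4)×C(7,0)=126
Total = 1470

1470


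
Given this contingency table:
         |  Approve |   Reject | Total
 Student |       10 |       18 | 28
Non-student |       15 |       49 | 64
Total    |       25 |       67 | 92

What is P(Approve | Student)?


P(Approve | Student) = 10/(10+18) = 10/28 = 5/14

P(Approve|Student) = 5/14 ≈ 35.71%


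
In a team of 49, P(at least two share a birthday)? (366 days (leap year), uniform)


P(all different) = Π(366-i)/366 for i=0..48
= 0.034553
P(match) = 1 - 0.034553 = 0.965447

P ≈ 0.9654 ≈ 96.54%


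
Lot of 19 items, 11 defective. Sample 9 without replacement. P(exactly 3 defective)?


Hypergeometric: C(11,3)×C(8,6)/C(19,9)
= 165×28/92378 = 210/4199

P(X=3) = 210/4199 ≈ 5.00%


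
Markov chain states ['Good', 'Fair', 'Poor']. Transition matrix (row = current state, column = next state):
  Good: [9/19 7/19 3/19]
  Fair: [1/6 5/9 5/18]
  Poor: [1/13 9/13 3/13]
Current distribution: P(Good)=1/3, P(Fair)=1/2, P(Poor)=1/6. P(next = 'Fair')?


P(next=Fair) = Σᵢ P(now=i)×P(i→Fair)
= 1/3×7/19 + 1/2×5/9 + 1/6×9/13
= 7/57 + 5/18 + 3/26 = 1147/2223

P = 1147/2223 ≈ 0.5160


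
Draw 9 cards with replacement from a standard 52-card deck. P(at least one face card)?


P(not a face card) = 40/52 = 10/13
P(none in 9 draws) = (10/13)^9 = 1000000000/10604499373
P(≥1 face card) = 1 - 1000000000/10604499373 = 9604499373/10604499373

P = 9604499373/10604499373 ≈ 90.57%


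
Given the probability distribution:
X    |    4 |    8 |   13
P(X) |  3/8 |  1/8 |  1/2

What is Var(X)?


E[X] = 9
E[X²] = 197/2
Var(X) = E[X²] - (E[X])² = 197/2 - 81 = 35/2

Var(X) = 35/2 ≈ 17.5000


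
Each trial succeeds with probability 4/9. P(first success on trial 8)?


Geometric: P(X=8) = (1-p)^(k-1)×p = (5/9)^7×4/9 = 312500/43046721

P(X=8) = 312500/43046721 ≈ 0.73%


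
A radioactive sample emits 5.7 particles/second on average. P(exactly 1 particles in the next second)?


Poisson(λ=5.7): P(X=1) = e^(-λ)×λ^k/k!
= e^(-5.7) × 5.7^1 / 1!
≈ 0.003345965457 × 5.7 / 1 ≈ 0.019072

P(X=1) ≈ 0.019072 ≈ 1.91%


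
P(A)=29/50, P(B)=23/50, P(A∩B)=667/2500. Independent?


P(A)×P(B) = 667/2500
P(A∩B) = 667/2500
Equal ✓ → Independent

Yes, independent


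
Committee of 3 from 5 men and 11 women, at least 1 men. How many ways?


Count by #men:
  1M,2W: C(5,1)×C(11,2)=275
  2M,1W: C(5,2)×C(11,1)=110
  3M,0W: C(5,3)×C(11,0)=10
Total = 395

395


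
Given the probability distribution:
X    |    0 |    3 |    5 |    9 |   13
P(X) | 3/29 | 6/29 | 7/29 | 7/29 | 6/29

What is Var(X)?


E[X] = 194/29
E[X²] = 1810/29
Var(X) = E[X²] - (E[X])² = 1810/29 - 37636/841 = 14854/841

Var(X) = 14854/841 ≈ 17.6623


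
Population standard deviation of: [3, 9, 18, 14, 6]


Mean = 50/5 = 10
  (3-10)²=49
  (9-10)²=1
  (18-10)²=64
  (14-10)²=16
  (6-10)²=16
Σ(x-μ)² = 146
σ² = 146/5

σ = √(146/5) ≈ 5.4037


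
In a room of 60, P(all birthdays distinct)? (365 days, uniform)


P(all different) = Π(365-i)/365 for i=0..59
= (365/365)×(364/365)×...×(306/365)
= 0.005877

P ≈ 0.0059 ≈ 0.59%


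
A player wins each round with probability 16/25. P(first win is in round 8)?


Geometric: P(X=8) = (1-p)^(k-1)×p = (9/25)^7×16/25 = 76527504/152587890625

P(X=8) = 76527504/152587890625 ≈ 0.05%


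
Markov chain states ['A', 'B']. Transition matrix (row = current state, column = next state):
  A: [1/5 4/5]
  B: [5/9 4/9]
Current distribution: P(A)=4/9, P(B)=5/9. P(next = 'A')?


P(next=A) = Σᵢ P(now=i)×P(i→A)
= 4/9×1/5 + 5/9×5/9
= 4/45 + 25/81 = 161/405

P = 161/405 ≈ 0.3975


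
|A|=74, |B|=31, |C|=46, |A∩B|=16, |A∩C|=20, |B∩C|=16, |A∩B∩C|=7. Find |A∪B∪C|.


|A∪B∪C| = 74+31+46-16-20-16+7 = 106

|A∪B∪C| = 106


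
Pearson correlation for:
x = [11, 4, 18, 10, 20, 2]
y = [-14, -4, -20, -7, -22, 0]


n=6, Σx=65, Σy=-67, Σxy=-1040, Σx²=965, Σy²=1145
r = (6×(-1040) - 65×(-67))/√((6×965 - 65²)(6×1145 - (-67)²))
= -1885/√(1565×2381) = -1885/√3726265 ≈ -1885/1930.3536 ≈ -0.9765

r ≈ -0.9765


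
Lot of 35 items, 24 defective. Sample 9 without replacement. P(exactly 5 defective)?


Hypergeometric: C(24,5)×C(11,4)/C(35,9)
= 42504×330/70607460 = 3036/15283

P(X=5) = 3036/15283 ≈ 19.87%


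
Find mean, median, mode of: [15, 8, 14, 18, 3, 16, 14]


Sorted: [3, 8, 14, 14, 15, 16, 18]
Mean = 88/7
Median = 14
Freq: {15: 1, 8: 1, 14: 2, 18: 1, 3: 1, 16: 1}
Mode: [14]

Mean=88/7, Median=14, Mode=14


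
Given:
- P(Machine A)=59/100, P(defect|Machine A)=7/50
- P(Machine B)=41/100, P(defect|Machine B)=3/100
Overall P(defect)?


P(B) = Σ P(B|Aᵢ)×P(Aᵢ)
  7/50×59/100 = 413/5000
  3/100×41/100 = 123/10000
Sum = 949/10000

P(defect) = 949/10000 ≈ 9.49%


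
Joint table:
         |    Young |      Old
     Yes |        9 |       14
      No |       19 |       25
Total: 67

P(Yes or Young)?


P(Yes∨Young) = P(Yes) + P(Young) - P(Yes∧Young)
= (23 + 28 - 9)/67 = 42/67

P = 42/67 ≈ 62.69%


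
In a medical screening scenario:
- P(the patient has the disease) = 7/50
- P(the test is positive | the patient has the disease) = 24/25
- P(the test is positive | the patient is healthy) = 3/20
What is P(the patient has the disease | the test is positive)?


Using Bayes' theorem:
P(A|B) = P(B|A)·P(A) / P(B)

P(the test is positive) = 24/25 × 7/50 + 3/20 × 43/50
= 84/625 + 129/1000 = 1317/5000

P(the patient has the disease|the test is positive) = (84/625) / (1317/5000) = 224/439

P(the patient has the disease|the test is positive) = 224/439 ≈ 51.03%


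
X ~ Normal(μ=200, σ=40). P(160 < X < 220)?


z₁=(160-200)/40=-1.0, z₂=(220-200)/40=0.5
P = Φ(0.5) - Φ(-1.0) = 0.691462 - 0.158655 = 0.532807 ≈ 0.5328

P(160 < X < 220) ≈ 0.5328


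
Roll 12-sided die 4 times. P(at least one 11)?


P(no 11)^4 = (11/12)^4 = 14641/20736
P(≥1) = 1 - 14641/20736 = 6095/20736

P = 6095/20736 ≈ 29.39%


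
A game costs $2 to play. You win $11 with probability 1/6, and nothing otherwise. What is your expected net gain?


E[gain] = (11-2)×1/6 + (-2)×5/6
= 3/2 - 5/3 = -1/6

Expected net gain = $-1/6 ≈ $-0.17


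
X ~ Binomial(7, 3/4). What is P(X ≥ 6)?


P(X ≥ 6) = Σ P(X=i) for i=6..7
P(X=6) = 5103/16384
P(X=7) = 2187/16384
Sum = 3645/8192

P(X ≥ 6) = 3645/8192 ≈ 44.49%


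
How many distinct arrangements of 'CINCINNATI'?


Letters: 10, freq: {'C': 2, 'I': 3, 'N': 3, 'A': 1, 'T': 1}
10!/(2!×3!×3!×1!×1!) = 3628800/72 = 50400

50400


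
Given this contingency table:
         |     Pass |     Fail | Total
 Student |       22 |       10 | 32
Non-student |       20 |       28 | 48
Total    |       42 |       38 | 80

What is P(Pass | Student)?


P(Pass | Student) = 22/(22+10) = 22/32 = 11/16

P(Pass|Student) = 11/16 ≈ 68.75%
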